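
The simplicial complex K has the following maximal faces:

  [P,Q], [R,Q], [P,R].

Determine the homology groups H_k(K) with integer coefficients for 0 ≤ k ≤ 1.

H_0 = Z,  H_1 = Z.

Order the vertices as P < Q < R. Listing each simplex with vertices in this order, K has dimension 1 with simplices:

  0-simplices (3): P, Q, R
  1-simplices (3): PQ, PR, QR

giving chain groups C_0 ≅ Z^3, C_1 ≅ Z^3.

Boundary ∂_1: C_1 → C_0 maps an edge to its endpoints' difference, ∂[p,q] = q − p. For instance
  ∂QR = R − Q.
The 3×3 boundary matrix has rank 2 and Smith normal form diag(1,1).

Now H_k = ker ∂_k / im ∂_{k+1}, so:

  H_0: rank C_0 − rank ∂_1 = 3 − 2 = 1, and the invariant factors of ∂_1 are all 1, so H_0 ≅ Z.
  H_1: rank ker ∂_1 − rank ∂_2 = (3 − 2) − 0 = 1, and there is no ∂_2, so H_1 ≅ Z.

(K is a triangulation of the circle S^1.)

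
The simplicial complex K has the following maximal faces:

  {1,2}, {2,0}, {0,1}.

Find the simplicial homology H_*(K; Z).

H_0 ≅ Z,  H_1 ≅ Z.

Fix the vertex order 0 < 1 < 2 and write every simplex with vertices in increasing order. Then dim K = 1 and the simplices of K are:

  0-simplices (3): [0], [1], [2]
  1-simplices (3): [0,1], [0,2], [1,2]

Hence C_0 ≅ Z^3, C_1 ≅ Z^3.

Boundary ∂_1: C_1 → C_0 sends each edge [p,q] (with p < q) to q − p. For instance
  ∂[0,1] = [1] − [0].
This gives a 3×3 integer matrix of rank 2; reducing to Smith normal form yields diagonal entries (1,1).

Reading off H_k = ker ∂_k / im ∂_{k+1}:

  H_0: rank C_0 − rank ∂_1 = 3 − 2 = 1, and the invariant factors of ∂_1 are all 1, so H_0 = Z.
  H_1: rank ker ∂_1 − rank ∂_2 = (3 − 2) − 0 = 1, and there is no ∂_2, so H_1 = Z.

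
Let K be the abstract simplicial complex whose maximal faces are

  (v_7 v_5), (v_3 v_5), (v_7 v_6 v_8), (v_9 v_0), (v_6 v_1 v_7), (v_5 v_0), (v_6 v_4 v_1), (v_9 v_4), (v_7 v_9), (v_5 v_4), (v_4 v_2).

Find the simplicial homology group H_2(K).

H_2 ≅ 0.

We work with the vertex ordering v_0 < v_1 < v_2 < v_3 < v_4 < v_5 < v_6 < v_7 < v_8 < v_9. The simplices of K, each written with vertices in increasing order, are:

  0-simplices (10): [v_0], [v_1], [v_2], [v_3], [v_4], [v_5], [v_6], [v_7], [v_8], [v_9]
  1-simplices (15): (15 of them)
  2-simplices (3): [v_1,v_4,v_6], [v_1,v_6,v_7], [v_6,v_7,v_8]

giving chain groups C_0 ≅ Z^10, C_1 ≅ Z^15, C_2 ≅ Z^3.

Boundary ∂_1: C_1 → C_0 maps an edge to its endpoints' difference, ∂[p,q] = q − p. For instance
  ∂[v_1,v_4] = [v_4] − [v_1].
The 10×15 boundary matrix has rank 9 and Smith normal form diag(1,1,1,1,1,1,1,1,1).

The boundary map ∂_2: C_2 → C_1 sends each 2-simplex [p,q,r] to [q,r] − [p,r] + [p,q]. For instance
  ∂[v_1,v_6,v_7] = [v_6,v_7] − [v_1,v_7] + [v_1,v_6],
  ∂[v_1,v_4,v_6] = [v_4,v_6] − [v_1,v_6] + [v_1,v_4].
The 15×3 boundary matrix has rank 3 and Smith normal form diag(1,1,1).

Now H_k = ker ∂_k / im ∂_{k+1}, so:

  H_2: rank ker ∂_2 − rank ∂_3 = (3 − 3) − 0 = 0, and there is no ∂_3, so H_2 ≅ 0.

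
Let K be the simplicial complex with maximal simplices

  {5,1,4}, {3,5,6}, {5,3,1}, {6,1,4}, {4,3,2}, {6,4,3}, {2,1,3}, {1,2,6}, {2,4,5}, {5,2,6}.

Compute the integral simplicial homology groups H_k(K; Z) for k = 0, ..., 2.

We work with the vertex ordering 1 < 2 < 3 < 4 < 5 < 6. The simplices of K, each written with vertices in increasing order, are:

  0-simplices (6): [1], [2], [3], [4], [5], [6]
  1-simplices (15): [1,2], [1,3], [1,4], [1,5], [1,6], [2,3], [2,4], [2,5], [2,6], [3,4], [3,5], [3,6], [4,5], [4,6], [5,6]
  2-simplices (10): [1,2,3], [1,2,6], [1,3,5], [1,4,5], [1,4,6], [2,3,4], [2,4,5], [2,5,6], [3,4,6], [3,5,6]

giving chain groups C_0 ≅ Z^6, C_1 ≅ Z^15, C_2 ≅ Z^10.

∂_1: C_1 → C_0 sends each edge [p,q] (with p < q) to q − p. For instance
  ∂[4,5] = [5] − [4].
The 6×15 boundary matrix has rank 5 and Smith normal form diag(1,1,1,1,1).

Boundary ∂_2: C_2 → C_1 sends each 2-simplex [p,q,r] to [q,r] − [p,r] + [p,q]. For instance
  ∂[2,4,5] = [4,5] − [2,5] + [2,4],
  ∂[2,5,6] = [5,6] − [2,6] + [2,5].
The 15×10 boundary matrix has rank 10 and Smith normal form diag(1,1,1,1,1,1,1,1,1,2).

Computing H_k = (kernel of ∂_k) / (image of ∂_{k+1}):

  H_0: rank C_0 − rank ∂_1 = 6 − 5 = 1, and the invariant factors of ∂_1 are all 1, so H_0 = Z.
  H_1: rank ker ∂_1 − rank ∂_2 = (15 − 5) − 10 = 0, and ∂_2 has invariant factor 2 > 1, so H_1 = Z_2.
  H_2: rank ker ∂_2 − rank ∂_3 = (10 − 10) − 0 = 0, and there is no ∂_3, so H_2 = 0.

H_0 ≅ Z,  H_1 ≅ Z_2,  H_2 = 0.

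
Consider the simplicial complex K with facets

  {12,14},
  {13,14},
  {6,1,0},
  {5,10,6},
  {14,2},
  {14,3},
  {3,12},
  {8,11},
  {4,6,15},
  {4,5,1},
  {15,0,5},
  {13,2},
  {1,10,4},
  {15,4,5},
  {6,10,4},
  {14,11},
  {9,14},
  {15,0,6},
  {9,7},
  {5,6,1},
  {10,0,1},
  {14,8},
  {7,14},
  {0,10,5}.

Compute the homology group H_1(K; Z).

H_1 = Z^4 ⊕ Z/2.

Take the total order 0 < 1 < 2 < 3 < 4 < 5 < 6 < 7 < 8 < 9 < 10 < 11 < 12 < 13 < 14 < 15 on the vertex set. Then K (dimension 2) consists of the simplices:

  0-simplices (16): [0], [1], [2], [3], [4], [5], [6], [7], [8], [9], [10], [11], [12], [13], [14], [15]
  1-simplices (30): (30 of them)
  2-simplices (12): [0,1,6], [0,1,10], [0,5,10], [0,5,15], [0,6,15], [1,4,5], [1,4,10], [1,5,6], [4,5,15], [4,6,10], [4,6,15], [5,6,10]

giving chain groups C_0 ≅ Z^16, C_1 ≅ Z^30, C_2 ≅ Z^12.

∂_1: C_1 → C_0 maps an edge to its endpoints' difference, ∂[p,q] = q − p. For instance
  ∂[1,6] = [6] − [1].
The resulting 16×30 matrix has rank 14, and its Smith normal form has invariant factors (1,1,1,1,1,1,1,1,1,1,1,1,1,1).

∂_2: C_2 → C_1 sends each 2-simplex [p,q,r] to [q,r] − [p,r] + [p,q]. For instance
  ∂[4,5,15] = [5,15] − [4,15] + [4,5],
  ∂[0,1,6] = [1,6] − [0,6] + [0,1].
This gives a 30×12 integer matrix of rank 12; reducing to Smith normal form yields diagonal entries (1,1,1,1,1,1,1,1,1,1,1,2).

From H_k ≅ ker(∂_k) / im(∂_{k+1}) we obtain:

  H_1: rank ker ∂_1 − rank ∂_2 = (30 − 14) − 12 = 4, and ∂_2 has invariant factor 2 > 1, so H_1 ≅ Z^4 ⊕ Z/2.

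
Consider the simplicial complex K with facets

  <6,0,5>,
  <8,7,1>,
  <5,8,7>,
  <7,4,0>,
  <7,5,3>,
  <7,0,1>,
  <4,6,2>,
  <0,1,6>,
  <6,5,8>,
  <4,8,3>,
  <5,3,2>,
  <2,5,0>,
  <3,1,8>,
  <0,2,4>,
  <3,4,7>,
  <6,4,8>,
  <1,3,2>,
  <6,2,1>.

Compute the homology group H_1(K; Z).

H_1 ≅ Z ⊕ Z_2.

Order the vertices as 0 < 1 < 2 < 3 < 4 < 5 < 6 < 7 < 8. Listing each simplex with vertices in this order, K has dimension 2 with simplices:

  0-simplices (9): [0], [1], [2], [3], [4], [5], [6], [7], [8]
  1-simplices (27): (27 of them)
  2-simplices (18): [0,1,6], [0,1,7], [0,2,4], [0,2,5], [0,4,7], [0,5,6], [1,2,3], [1,2,6], [1,3,8], [1,7,8], [2,3,5], [2,4,6], [3,4,7], [3,4,8], [3,5,7], [4,6,8], [5,6,8], [5,7,8]

so the chain groups are C_0 ≅ Z^9, C_1 ≅ Z^27, C_2 ≅ Z^18.

∂_1: C_1 → C_0 maps an edge to its endpoints' difference, ∂[p,q] = q − p. For instance
  ∂[0,7] = [7] − [0].
This gives a 9×27 integer matrix of rank 8; reducing to Smith normal form yields diagonal entries (1,1,1,1,1,1,1,1).

Boundary ∂_2: C_2 → C_1 maps a triangle to the signed sum of its edges. For instance
  ∂[0,1,6] = [1,6] − [0,6] + [0,1],
  ∂[5,6,8] = [6,8] − [5,8] + [5,6].
As a 27×18 matrix over Z this has rank 18, with invariant factors (1,1,1,1,1,1,1,1,1,1,1,1,1,1,1,1,1,2).

Reading off H_k = ker ∂_k / im ∂_{k+1}:

  H_1: rank ker ∂_1 − rank ∂_2 = (27 − 8) − 18 = 1, and ∂_2 has invariant factor 2 > 1, so H_1 ≅ Z ⊕ Z_2.

(K is a triangulation of the Klein bottle.)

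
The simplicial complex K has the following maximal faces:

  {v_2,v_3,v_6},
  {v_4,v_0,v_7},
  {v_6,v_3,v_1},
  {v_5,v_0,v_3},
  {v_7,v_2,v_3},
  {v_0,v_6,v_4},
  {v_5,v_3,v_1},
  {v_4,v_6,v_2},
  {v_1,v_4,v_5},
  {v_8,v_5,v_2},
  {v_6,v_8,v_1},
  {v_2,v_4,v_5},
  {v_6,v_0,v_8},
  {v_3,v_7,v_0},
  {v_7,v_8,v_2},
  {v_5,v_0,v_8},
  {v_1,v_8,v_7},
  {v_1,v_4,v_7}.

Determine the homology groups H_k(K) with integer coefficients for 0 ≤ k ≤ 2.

We work with the vertex ordering v_0 < v_1 < v_2 < v_3 < v_4 < v_5 < v_6 < v_7 < v_8. The simplices of K, each written with vertices in increasing order, are:

  0-simplices (9): [v_0], [v_1], [v_2], [v_3], [v_4], [v_5], [v_6], [v_7], [v_8]
  1-simplices (27): (27 of them)
  2-simplices (18): (18 of them)

so the chain groups are C_0 ≅ Z^9, C_1 ≅ Z^27, C_2 ≅ Z^18.

The boundary map ∂_1: C_1 → C_0 maps an edge to its endpoints' difference, ∂[p,q] = q − p.
As a 9×27 matrix over Z this has rank 8, with invariant factors (1,1,1,1,1,1,1,1).

The boundary map ∂_2: C_2 → C_1 sends each 2-simplex [p,q,r] to [q,r] − [p,r] + [p,q]. For instance
  ∂[v_0,v_3,v_7] = [v_3,v_7] − [v_0,v_7] + [v_0,v_3],
  ∂[v_0,v_4,v_7] = [v_4,v_7] − [v_0,v_7] + [v_0,v_4].
As a 27×18 matrix over Z this has rank 17, with invariant factors (1,1,1,1,1,1,1,1,1,1,1,1,1,1,1,1,1).

From H_k ≅ ker(∂_k) / im(∂_{k+1}) we obtain:

  H_0: rank C_0 − rank ∂_1 = 9 − 8 = 1, and the invariant factors of ∂_1 are all 1, so H_0 ≅ Z.
  H_1: rank ker ∂_1 − rank ∂_2 = (27 − 8) − 17 = 2, and the invariant factors of ∂_2 are all 1, so H_1 ≅ Z^2.
  H_2: rank ker ∂_2 − rank ∂_3 = (18 − 17) − 0 = 1, and there is no ∂_3, so H_2 ≅ Z.

H_0 ≅ Z,  H_1 ≅ Z^2,  H_2 ≅ Z.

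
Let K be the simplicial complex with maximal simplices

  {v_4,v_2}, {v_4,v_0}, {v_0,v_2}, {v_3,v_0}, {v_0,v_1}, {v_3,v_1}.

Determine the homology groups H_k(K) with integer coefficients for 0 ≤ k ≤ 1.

We work with the vertex ordering v_0 < v_1 < v_2 < v_3 < v_4. The simplices of K, each written with vertices in increasing order, are:

  0-simplices (5): [v_0], [v_1], [v_2], [v_3], [v_4]
  1-simplices (6): [v_0,v_1], [v_0,v_2], [v_0,v_3], [v_0,v_4], [v_1,v_3], [v_2,v_4]

so the chain groups are C_0 ≅ Z^5, C_1 ≅ Z^6.

Boundary ∂_1: C_1 → C_0 sends each edge [p,q] (with p < q) to q − p. For instance
  ∂[v_1,v_3] = [v_3] − [v_1].
The resulting 5×6 matrix has rank 4, and its Smith normal form has invariant factors (1,1,1,1).

Reading off H_k = ker ∂_k / im ∂_{k+1}:

  H_0: rank C_0 − rank ∂_1 = 5 − 4 = 1, and the invariant factors of ∂_1 are all 1, so H_0 = Z.
  H_1: rank ker ∂_1 − rank ∂_2 = (6 − 4) − 0 = 2, and there is no ∂_2, so H_1 = Z^2.

As a check, the Euler characteristic is 5 − 6 = -1, which agrees with 1 − 2 = -1.
(K is a triangulation of a wedge of 2 circles.)

H_0 = Z,  H_1 = Z^2.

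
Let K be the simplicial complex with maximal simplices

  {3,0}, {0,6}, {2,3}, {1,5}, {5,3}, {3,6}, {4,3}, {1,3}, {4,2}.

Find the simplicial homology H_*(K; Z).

H_0 ≅ Z,  H_1 ≅ Z^3.

K has 7 vertices, 9 edges.
rank ∂_0 = 0, rank ∂_1 = 6 ⇒ b_0 = 7 − 0 − 6 = 1; all invariant factors of ∂_1 are 1 so no torsion. So H_0 ≅ Z.
rank ∂_1 = 6, rank ∂_2 = 0 ⇒ b_1 = 9 − 6 − 0 = 3. So H_1 ≅ Z^3.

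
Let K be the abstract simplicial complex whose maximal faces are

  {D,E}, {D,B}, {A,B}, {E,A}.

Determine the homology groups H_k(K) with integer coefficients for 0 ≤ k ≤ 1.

H_0 = Z,  H_1 = Z.

Fix the vertex order A < B < D < E and write every simplex with vertices in increasing order. Then dim K = 1 and the simplices of K are:

  0-simplices (4): A, B, D, E
  1-simplices (4): AB, AE, BD, DE

Hence C_0 ≅ Z^4, C_1 ≅ Z^4.

The boundary map ∂_1: C_1 → C_0 maps an edge to its endpoints' difference, ∂[p,q] = q − p.
The 4×4 boundary matrix has rank 3 and Smith normal form diag(1,1,1).

Computing H_k = (kernel of ∂_k) / (image of ∂_{k+1}):

  H_0: rank C_0 − rank ∂_1 = 4 − 3 = 1, and the invariant factors of ∂_1 are all 1, so H_0 ≅ Z.
  H_1: rank ker ∂_1 − rank ∂_2 = (4 − 3) − 0 = 1, and there is no ∂_2, so H_1 ≅ Z.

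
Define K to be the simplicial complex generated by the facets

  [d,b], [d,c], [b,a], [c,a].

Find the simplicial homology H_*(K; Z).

H_0 ≅ Z,  H_1 ≅ Z.

K has 4 vertices, 4 edges.
rank ∂_0 = 0, rank ∂_1 = 3 ⇒ b_0 = 4 − 0 − 3 = 1; all invariant factors of ∂_1 are 1 so no torsion. So H_0 ≅ Z.
rank ∂_1 = 3, rank ∂_2 = 0 ⇒ b_1 = 4 − 3 − 0 = 1. So H_1 ≅ Z.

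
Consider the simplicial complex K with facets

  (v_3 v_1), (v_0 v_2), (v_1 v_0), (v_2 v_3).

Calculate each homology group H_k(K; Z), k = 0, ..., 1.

We work with the vertex ordering v_0 < v_1 < v_2 < v_3. The simplices of K, each written with vertices in increasing order, are:

  0-simplices (4): [v_0], [v_1], [v_2], [v_3]
  1-simplices (4): [v_0,v_1], [v_0,v_2], [v_1,v_3], [v_2,v_3]

so the chain groups are C_0 ≅ Z^4, C_1 ≅ Z^4.

Boundary ∂_1: C_1 → C_0 sends each edge [p,q] (with p < q) to q − p.
The resulting 4×4 matrix has rank 3, and its Smith normal form has invariant factors (1,1,1).

Now H_k = ker ∂_k / im ∂_{k+1}, so:

  H_0: rank C_0 − rank ∂_1 = 4 − 3 = 1, and the invariant factors of ∂_1 are all 1, so H_0 = Z.
  H_1: rank ker ∂_1 − rank ∂_2 = (4 − 3) − 0 = 1, and there is no ∂_2, so H_1 = Z.

As a check, the Euler characteristic is 4 − 4 = 0, which agrees with 1 − 1 = 0.

H_0 = Z,  H_1 = Z.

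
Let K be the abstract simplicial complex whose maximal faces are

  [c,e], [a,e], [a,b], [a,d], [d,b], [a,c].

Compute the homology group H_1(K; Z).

H_1 = Z^2.

Order the vertices as a < b < c < d < e. Listing each simplex with vertices in this order, K has dimension 1 with simplices:

  0-simplices (5): a, b, c, d, e
  1-simplices (6): ab, ac, ad, ae, bd, ce

so the chain groups are C_0 ≅ Z^5, C_1 ≅ Z^6.

∂_1: C_1 → C_0 is given by ∂[p,q] = [q] − [p]. For instance
  ∂ce = e − c.
The 5×6 boundary matrix has rank 4 and Smith normal form diag(1,1,1,1).

Now H_k = ker ∂_k / im ∂_{k+1}, so:

  H_1: rank ker ∂_1 − rank ∂_2 = (6 − 4) − 0 = 2, and there is no ∂_2, so H_1 = Z^2.

(K is a triangulation of a wedge of 2 circles.)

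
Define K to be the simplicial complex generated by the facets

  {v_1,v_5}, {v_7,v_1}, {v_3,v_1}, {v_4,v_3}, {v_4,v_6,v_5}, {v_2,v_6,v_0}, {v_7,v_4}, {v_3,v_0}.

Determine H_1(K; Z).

Order the vertices as v_0 < v_1 < v_2 < v_3 < v_4 < v_5 < v_6 < v_7. Listing each simplex with vertices in this order, K has dimension 2 with simplices:

  0-simplices (8): [v_0], [v_1], [v_2], [v_3], [v_4], [v_5], [v_6], [v_7]
  1-simplices (12): [v_0,v_2], [v_0,v_3], [v_0,v_6], [v_1,v_3], [v_1,v_5], [v_1,v_7], [v_2,v_6], [v_3,v_4], [v_4,v_5], [v_4,v_6], [v_4,v_7], [v_5,v_6]
  2-simplices (2): [v_0,v_2,v_6], [v_4,v_5,v_6]

giving chain groups C_0 ≅ Z^8, C_1 ≅ Z^12, C_2 ≅ Z^2.

Boundary ∂_1: C_1 → C_0 is given by ∂[p,q] = [q] − [p].
The resulting 8×12 matrix has rank 7, and its Smith normal form has invariant factors (1,1,1,1,1,1,1).

The boundary map ∂_2: C_2 → C_1 maps a triangle to the signed sum of its edges. For instance
  ∂[v_4,v_5,v_6] = [v_5,v_6] − [v_4,v_6] + [v_4,v_5],
  ∂[v_0,v_2,v_6] = [v_2,v_6] − [v_0,v_6] + [v_0,v_2].
The 12×2 boundary matrix has rank 2 and Smith normal form diag(1,1).

From H_k ≅ ker(∂_k) / im(∂_{k+1}) we obtain:

  H_1: rank ker ∂_1 − rank ∂_2 = (12 − 7) − 2 = 3, and the invariant factors of ∂_2 are all 1, so H_1 ≅ Z^3.

H_1 ≅ Z^3.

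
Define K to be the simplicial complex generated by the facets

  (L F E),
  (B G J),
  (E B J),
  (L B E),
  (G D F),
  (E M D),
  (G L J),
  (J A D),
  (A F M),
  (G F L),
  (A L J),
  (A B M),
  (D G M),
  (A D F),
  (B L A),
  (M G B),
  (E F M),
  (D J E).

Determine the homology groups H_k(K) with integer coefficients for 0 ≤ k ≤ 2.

We work with the vertex ordering A < B < D < E < F < G < J < L < M. The simplices of K, each written with vertices in increasing order, are:

  0-simplices (9): A, B, D, E, F, G, J, L, M
  1-simplices (27): AB, AD, AF, AJ, AL, AM, BE, BG, BJ, BL, BM, DE, DF, DG, DJ, DM, EF, EJ, EL, EM, FG, FL, FM, GJ, GL, GM, JL
  2-simplices (18): ABL, ABM, ADF, ADJ, AFM, AJL, BEJ, BEL, BGJ, BGM, DEJ, DEM, DFG, DGM, EFL, EFM, FGL, GJL

so the chain groups are C_0 ≅ Z^9, C_1 ≅ Z^27, C_2 ≅ Z^18.

Boundary ∂_1: C_1 → C_0 maps an edge to its endpoints' difference, ∂[p,q] = q − p. For instance
  ∂BG = G − B.
The resulting 9×27 matrix has rank 8, and its Smith normal form has invariant factors (1,1,1,1,1,1,1,1).

∂_2: C_2 → C_1 acts by ∂[p,q,r] = [q,r] − [p,r] + [p,q]. For instance
  ∂ABL = BL − AL + AB,
  ∂DEJ = EJ − DJ + DE.
This gives a 27×18 integer matrix of rank 18; reducing to Smith normal form yields diagonal entries (1,1,1,1,1,1,1,1,1,1,1,1,1,1,1,1,1,2).

Computing H_k = (kernel of ∂_k) / (image of ∂_{k+1}):

  H_0: rank C_0 − rank ∂_1 = 9 − 8 = 1, and the invariant factors of ∂_1 are all 1, so H_0 = Z.
  H_1: rank ker ∂_1 − rank ∂_2 = (27 − 8) − 18 = 1, and ∂_2 has invariant factor 2 > 1, so H_1 = Z ⊕ Z/2.
  H_2: rank ker ∂_2 − rank ∂_3 = (18 − 18) − 0 = 0, and there is no ∂_3, so H_2 = 0.

H_0 ≅ Z,  H_1 ≅ Z ⊕ Z/2,  H_2 = 0.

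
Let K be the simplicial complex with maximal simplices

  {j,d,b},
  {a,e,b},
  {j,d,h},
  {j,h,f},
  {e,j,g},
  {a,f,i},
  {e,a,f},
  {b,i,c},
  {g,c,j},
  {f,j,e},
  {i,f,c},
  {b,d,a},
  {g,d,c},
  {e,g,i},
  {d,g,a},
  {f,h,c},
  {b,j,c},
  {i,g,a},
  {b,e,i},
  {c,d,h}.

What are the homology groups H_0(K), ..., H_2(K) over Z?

H_0 = Z,  H_1 = Z ⊕ Z/2,  H_2 = 0.

Order the vertices as a < b < c < d < e < f < g < h < i < j. Listing each simplex with vertices in this order, K has dimension 2 with simplices:

  0-simplices (10): a, b, c, d, e, f, g, h, i, j
  1-simplices (30): ab, ad, ae, af, ag, ai, bc, bd, be, bi, bj, cd, cf, cg, ch, ci, cj, dg, dh, dj, ef, eg, ei, ej, fh, fi, fj, gi, gj, hj
  2-simplices (20): abd, abe, adg, aef, afi, agi, bci, bcj, bdj, bei, cdg, cdh, cfh, cfi, cgj, dhj, efj, egi, egj, fhj

Hence C_0 ≅ Z^10, C_1 ≅ Z^30, C_2 ≅ Z^20.

The boundary map ∂_1: C_1 → C_0 sends each edge [p,q] (with p < q) to q − p. For instance
  ∂ci = i − c.
The resulting 10×30 matrix has rank 9, and its Smith normal form has invariant factors (1,1,1,1,1,1,1,1,1).

The boundary map ∂_2: C_2 → C_1 maps a triangle to the signed sum of its edges. For instance
  ∂abe = be − ae + ab,
  ∂egj = gj − ej + eg.
The 30×20 boundary matrix has rank 20 and Smith normal form diag(1,1,1,1,1,1,1,1,1,1,1,1,1,1,1,1,1,1,1,2).

Reading off H_k = ker ∂_k / im ∂_{k+1}:

  H_0: rank C_0 − rank ∂_1 = 10 − 9 = 1, and the invariant factors of ∂_1 are all 1, so H_0 = Z.
  H_1: rank ker ∂_1 − rank ∂_2 = (30 − 9) − 20 = 1, and ∂_2 has invariant factor 2 > 1, so H_1 = Z ⊕ Z/2.
  H_2: rank ker ∂_2 − rank ∂_3 = (20 − 20) − 0 = 0, and there is no ∂_3, so H_2 = 0.

(K is a triangulation of the Klein bottle.)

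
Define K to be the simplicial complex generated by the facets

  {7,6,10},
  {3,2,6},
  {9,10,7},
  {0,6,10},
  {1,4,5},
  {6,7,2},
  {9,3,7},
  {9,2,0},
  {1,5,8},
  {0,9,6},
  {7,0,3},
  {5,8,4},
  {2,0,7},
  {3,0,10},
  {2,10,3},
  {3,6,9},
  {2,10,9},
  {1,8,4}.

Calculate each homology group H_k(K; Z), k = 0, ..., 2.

We work with the vertex ordering 0 < 1 < 2 < 3 < 4 < 5 < 6 < 7 < 8 < 9 < 10. The simplices of K, each written with vertices in increasing order, are:

  0-simplices (11): [0], [1], [2], [3], [4], [5], [6], [7], [8], [9], [10]
  1-simplices (27): (27 of them)
  2-simplices (18): (18 of them)

so the chain groups are C_0 ≅ Z^11, C_1 ≅ Z^27, C_2 ≅ Z^18.

The boundary map ∂_1: C_1 → C_0 sends each edge [p,q] (with p < q) to q − p.
The resulting 11×27 matrix has rank 9, and its Smith normal form has invariant factors (1,1,1,1,1,1,1,1,1).

The boundary map ∂_2: C_2 → C_1 acts by ∂[p,q,r] = [q,r] − [p,r] + [p,q]. For instance
  ∂[7,9,10] = [9,10] − [7,10] + [7,9],
  ∂[0,6,9] = [6,9] − [0,9] + [0,6].
The 27×18 boundary matrix has rank 16 and Smith normal form diag(1,1,1,1,1,1,1,1,1,1,1,1,1,1,1,1).

Reading off H_k = ker ∂_k / im ∂_{k+1}:

  H_0: rank C_0 − rank ∂_1 = 11 − 9 = 2, and the invariant factors of ∂_1 are all 1, so H_0 = Z^2.
  H_1: rank ker ∂_1 − rank ∂_2 = (27 − 9) − 16 = 2, and the invariant factors of ∂_2 are all 1, so H_1 = Z^2.
  H_2: rank ker ∂_2 − rank ∂_3 = (18 − 16) − 0 = 2, and there is no ∂_3, so H_2 = Z^2.

As a check, the Euler characteristic is 11 − 27 + 18 = 2, which agrees with 2 − 2 + 2 = 2.

H_0 = Z^2,  H_1 = Z^2,  H_2 = Z^2.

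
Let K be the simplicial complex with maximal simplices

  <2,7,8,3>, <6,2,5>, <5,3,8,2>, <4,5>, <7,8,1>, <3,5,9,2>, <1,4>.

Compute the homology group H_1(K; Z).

H_1 ≅ Z.

Fix the vertex order 1 < 2 < 3 < 4 < 5 < 6 < 7 < 8 < 9 and write every simplex with vertices in increasing order. Then dim K = 3 and the simplices of K are:

  0-simplices (9): [1], [2], [3], [4], [5], [6], [7], [8], [9]
  1-simplices (18): [1,4], [1,7], [1,8], [2,3], [2,5], [2,6], [2,7], [2,8], [2,9], [3,5], [3,7], [3,8], [3,9], [4,5], [5,6], [5,8], [5,9], [7,8]
  2-simplices (12): [1,7,8], [2,3,5], [2,3,7], [2,3,8], [2,3,9], [2,5,6], [2,5,8], [2,5,9], [2,7,8], [3,5,8], [3,5,9], [3,7,8]
  3-simplices (3): [2,3,5,8], [2,3,5,9], [2,3,7,8]

giving chain groups C_0 ≅ Z^9, C_1 ≅ Z^18, C_2 ≅ Z^12, C_3 ≅ Z^3.

Boundary ∂_1: C_1 → C_0 is given by ∂[p,q] = [q] − [p].
This gives a 9×18 integer matrix of rank 8; reducing to Smith normal form yields diagonal entries (1,1,1,1,1,1,1,1).

Boundary ∂_2: C_2 → C_1 sends each 2-simplex [p,q,r] to [q,r] − [p,r] + [p,q]. For instance
  ∂[1,7,8] = [7,8] − [1,8] + [1,7],
  ∂[2,3,9] = [3,9] − [2,9] + [2,3].
As a 18×12 matrix over Z this has rank 9, with invariant factors (1,1,1,1,1,1,1,1,1).

The boundary map ∂_3: C_3 → C_2 sends each 3-simplex σ to the alternating sum Σ_i (−1)^i (σ with its i-th vertex removed). For instance
  ∂[2,3,5,9] = [3,5,9] − [2,5,9] + [2,3,9] − [2,3,5],
  ∂[2,3,5,8] = [3,5,8] − [2,5,8] + [2,3,8] − [2,3,5].
As a 12×3 matrix over Z this has rank 3, with invariant factors (1,1,1).

Computing H_k = (kernel of ∂_k) / (image of ∂_{k+1}):

  H_1: rank ker ∂_1 − rank ∂_2 = (18 − 8) − 9 = 1, and the invariant factors of ∂_2 are all 1, so H_1 ≅ Z.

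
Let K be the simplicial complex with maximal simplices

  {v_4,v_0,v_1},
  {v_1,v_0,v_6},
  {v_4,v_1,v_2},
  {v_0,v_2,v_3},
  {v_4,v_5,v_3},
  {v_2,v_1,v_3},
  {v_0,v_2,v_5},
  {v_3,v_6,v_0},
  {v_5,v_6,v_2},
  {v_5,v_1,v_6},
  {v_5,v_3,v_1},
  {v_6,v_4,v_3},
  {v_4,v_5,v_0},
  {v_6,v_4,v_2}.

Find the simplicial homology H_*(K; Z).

We work with the vertex ordering v_0 < v_1 < v_2 < v_3 < v_4 < v_5 < v_6. The simplices of K, each written with vertices in increasing order, are:

  0-simplices (7): [v_0], [v_1], [v_2], [v_3], [v_4], [v_5], [v_6]
  1-simplices (21): (21 of them)
  2-simplices (14): (14 of them)

giving chain groups C_0 ≅ Z^7, C_1 ≅ Z^21, C_2 ≅ Z^14.

Boundary ∂_1: C_1 → C_0 is given by ∂[p,q] = [q] − [p].
The 7×21 boundary matrix has rank 6 and Smith normal form diag(1,1,1,1,1,1).

∂_2: C_2 → C_1 sends each 2-simplex [p,q,r] to [q,r] − [p,r] + [p,q]. For instance
  ∂[v_1,v_2,v_4] = [v_2,v_4] − [v_1,v_4] + [v_1,v_2],
  ∂[v_1,v_3,v_5] = [v_3,v_5] − [v_1,v_5] + [v_1,v_3].
The 21×14 boundary matrix has rank 13 and Smith normal form diag(1,1,1,1,1,1,1,1,1,1,1,1,1).

Computing H_k = (kernel of ∂_k) / (image of ∂_{k+1}):

  H_0: rank C_0 − rank ∂_1 = 7 − 6 = 1, and the invariant factors of ∂_1 are all 1, so H_0 = Z.
  H_1: rank ker ∂_1 − rank ∂_2 = (21 − 6) − 13 = 2, and the invariant factors of ∂_2 are all 1, so H_1 = Z^2.
  H_2: rank ker ∂_2 − rank ∂_3 = (14 − 13) − 0 = 1, and there is no ∂_3, so H_2 = Z.

As a check, the Euler characteristic is 7 − 21 + 14 = 0, which agrees with 1 − 2 + 1 = 0.

H_0 = Z,  H_1 = Z^2,  H_2 = Z.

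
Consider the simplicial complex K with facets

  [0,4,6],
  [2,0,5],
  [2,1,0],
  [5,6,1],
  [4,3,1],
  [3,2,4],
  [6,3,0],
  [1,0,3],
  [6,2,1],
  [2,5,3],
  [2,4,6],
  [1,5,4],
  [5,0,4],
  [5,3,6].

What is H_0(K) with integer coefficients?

Fix the vertex order 0 < 1 < 2 < 3 < 4 < 5 < 6 and write every simplex with vertices in increasing order. Then dim K = 2 and the simplices of K are:

  0-simplices (7): [0], [1], [2], [3], [4], [5], [6]
  1-simplices (21): [0,1], [0,2], [0,3], [0,4], [0,5], [0,6], [1,2], [1,3], [1,4], [1,5], [1,6], [2,3], [2,4], [2,5], [2,6], [3,4], [3,5], [3,6], [4,5], [4,6], [5,6]
  2-simplices (14): [0,1,2], [0,1,3], [0,2,5], [0,3,6], [0,4,5], [0,4,6], [1,2,6], [1,3,4], [1,4,5], [1,5,6], [2,3,4], [2,3,5], [2,4,6], [3,5,6]

giving chain groups C_0 ≅ Z^7, C_1 ≅ Z^21, C_2 ≅ Z^14.

∂_1: C_1 → C_0 sends each edge [p,q] (with p < q) to q − p.
As a 7×21 matrix over Z this has rank 6, with invariant factors (1,1,1,1,1,1).

Boundary ∂_2: C_2 → C_1 sends each 2-simplex [p,q,r] to [q,r] − [p,r] + [p,q]. For instance
  ∂[2,3,5] = [3,5] − [2,5] + [2,3],
  ∂[2,4,6] = [4,6] − [2,6] + [2,4].
The resulting 21×14 matrix has rank 13, and its Smith normal form has invariant factors (1,1,1,1,1,1,1,1,1,1,1,1,1).

From H_k ≅ ker(∂_k) / im(∂_{k+1}) we obtain:

  H_0: rank C_0 − rank ∂_1 = 7 − 6 = 1, and the invariant factors of ∂_1 are all 1, so H_0 = Z.

(K is a triangulation of the torus T^2.)

H_0 ≅ Z.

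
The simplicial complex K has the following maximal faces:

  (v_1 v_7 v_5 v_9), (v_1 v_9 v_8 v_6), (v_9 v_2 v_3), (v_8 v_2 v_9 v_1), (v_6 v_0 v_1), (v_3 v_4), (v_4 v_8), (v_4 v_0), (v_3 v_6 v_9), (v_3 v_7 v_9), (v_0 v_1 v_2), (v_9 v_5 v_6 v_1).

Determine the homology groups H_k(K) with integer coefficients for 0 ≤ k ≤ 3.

H_0 ≅ Z,  H_1 ≅ Z^2,  H_2 = 0,  H_3 = 0.

Fix the vertex order v_0 < v_1 < v_2 < v_3 < v_4 < v_5 < v_6 < v_7 < v_8 < v_9 and write every simplex with vertices in increasing order. Then dim K = 3 and the simplices of K are:

  0-simplices (10): [v_0], [v_1], [v_2], [v_3], [v_4], [v_5], [v_6], [v_7], [v_8], [v_9]
  1-simplices (25): (25 of them)
  2-simplices (18): (18 of them)
  3-simplices (4): [v_1,v_2,v_8,v_9], [v_1,v_5,v_6,v_9], [v_1,v_5,v_7,v_9], [v_1,v_6,v_8,v_9]

so the chain groups are C_0 ≅ Z^10, C_1 ≅ Z^25, C_2 ≅ Z^18, C_3 ≅ Z^4.

The boundary map ∂_1: C_1 → C_0 maps an edge to its endpoints' difference, ∂[p,q] = q − p. For instance
  ∂[v_3,v_6] = [v_6] − [v_3].
This gives a 10×25 integer matrix of rank 9; reducing to Smith normal form yields diagonal entries (1,1,1,1,1,1,1,1,1).

Boundary ∂_2: C_2 → C_1 acts by ∂[p,q,r] = [q,r] − [p,r] + [p,q]. For instance
  ∂[v_5,v_7,v_9] = [v_7,v_9] − [v_5,v_9] + [v_5,v_7],
  ∂[v_0,v_1,v_6] = [v_1,v_6] − [v_0,v_6] + [v_0,v_1].
The 25×18 boundary matrix has rank 14 and Smith normal form diag(1,1,1,1,1,1,1,1,1,1,1,1,1,1).

Boundary ∂_3: C_3 → C_2 sends each 3-simplex σ to the alternating sum Σ_i (−1)^i (σ with its i-th vertex removed). For instance
  ∂[v_1,v_5,v_6,v_9] = [v_5,v_6,v_9] − [v_1,v_6,v_9] + [v_1,v_5,v_9] − [v_1,v_5,v_6],
  ∂[v_1,v_6,v_8,v_9] = [v_6,v_8,v_9] − [v_1,v_8,v_9] + [v_1,v_6,v_9] − [v_1,v_6,v_8].
This gives a 18×4 integer matrix of rank 4; reducing to Smith normal form yields diagonal entries (1,1,1,1).

Now H_k = ker ∂_k / im ∂_{k+1}, so:

  H_0: rank C_0 − rank ∂_1 = 10 − 9 = 1, and the invariant factors of ∂_1 are all 1, so H_0 = Z.
  H_1: rank ker ∂_1 − rank ∂_2 = (25 − 9) − 14 = 2, and the invariant factors of ∂_2 are all 1, so H_1 = Z^2.
  H_2: rank ker ∂_2 − rank ∂_3 = (18 − 14) − 4 = 0, and the invariant factors of ∂_3 are all 1, so H_2 = 0.
  H_3: rank ker ∂_3 − rank ∂_4 = (4 − 4) − 0 = 0, and there is no ∂_4, so H_3 = 0.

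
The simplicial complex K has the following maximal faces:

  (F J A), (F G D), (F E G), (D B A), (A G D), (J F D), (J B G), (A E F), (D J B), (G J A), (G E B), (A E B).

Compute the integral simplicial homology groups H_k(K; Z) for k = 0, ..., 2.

H_0 = Z,  H_1 = Z/2,  H_2 = 0.

Fix the vertex order A < B < D < E < F < G < J and write every simplex with vertices in increasing order. Then dim K = 2 and the simplices of K are:

  0-simplices (7): A, B, D, E, F, G, J
  1-simplices (18): AB, AD, AE, AF, AG, AJ, BD, BE, BG, BJ, DF, DG, DJ, EF, EG, FG, FJ, GJ
  2-simplices (12): ABD, ABE, ADG, AEF, AFJ, AGJ, BDJ, BEG, BGJ, DFG, DFJ, EFG

giving chain groups C_0 ≅ Z^7, C_1 ≅ Z^18, C_2 ≅ Z^12.

The boundary map ∂_1: C_1 → C_0 sends each edge [p,q] (with p < q) to q − p. For instance
  ∂DJ = J − D.
The 7×18 boundary matrix has rank 6 and Smith normal form diag(1,1,1,1,1,1).

Boundary ∂_2: C_2 → C_1 maps a triangle to the signed sum of its edges. For instance
  ∂DFG = FG − DG + DF,
  ∂ADG = DG − AG + AD.
The 18×12 boundary matrix has rank 12 and Smith normal form diag(1,1,1,1,1,1,1,1,1,1,1,2).

Reading off H_k = ker ∂_k / im ∂_{k+1}:

  H_0: rank C_0 − rank ∂_1 = 7 − 6 = 1, and the invariant factors of ∂_1 are all 1, so H_0 = Z.
  H_1: rank ker ∂_1 − rank ∂_2 = (18 − 6) − 12 = 0, and ∂_2 has invariant factor 2 > 1, so H_1 = Z/2.
  H_2: rank ker ∂_2 − rank ∂_3 = (12 − 12) − 0 = 0, and there is no ∂_3, so H_2 = 0.

As a check, the Euler characteristic is 7 − 18 + 12 = 1, which agrees with 1 − 0 + 0 = 1.
(K is a triangulation of the real projective plane RP^2.)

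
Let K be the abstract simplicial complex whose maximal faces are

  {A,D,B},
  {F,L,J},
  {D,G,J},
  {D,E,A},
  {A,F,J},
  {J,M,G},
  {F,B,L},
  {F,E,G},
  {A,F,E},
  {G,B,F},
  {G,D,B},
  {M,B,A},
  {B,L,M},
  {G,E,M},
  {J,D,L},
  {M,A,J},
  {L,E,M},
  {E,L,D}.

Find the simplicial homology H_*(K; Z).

H_0 = Z,  H_1 = Z^2,  H_2 = Z.

Order the vertices as A < B < D < E < F < G < J < L < M. Listing each simplex with vertices in this order, K has dimension 2 with simplices:

  0-simplices (9): A, B, D, E, F, G, J, L, M
  1-simplices (27): AB, AD, AE, AF, AJ, AM, BD, BF, BG, BL, BM, DE, DG, DJ, DL, EF, EG, EL, EM, FG, FJ, FL, GJ, GM, JL, JM, LM
  2-simplices (18): ABD, ABM, ADE, AEF, AFJ, AJM, BDG, BFG, BFL, BLM, DEL, DGJ, DJL, EFG, EGM, ELM, FJL, GJM

so the chain groups are C_0 ≅ Z^9, C_1 ≅ Z^27, C_2 ≅ Z^18.

Boundary ∂_1: C_1 → C_0 maps an edge to its endpoints' difference, ∂[p,q] = q − p. For instance
  ∂JM = M − J.
The resulting 9×27 matrix has rank 8, and its Smith normal form has invariant factors (1,1,1,1,1,1,1,1).

The boundary map ∂_2: C_2 → C_1 sends each 2-simplex [p,q,r] to [q,r] − [p,r] + [p,q]. For instance
  ∂BDG = DG − BG + BD,
  ∂BFL = FL − BL + BF.
The resulting 27×18 matrix has rank 17, and its Smith normal form has invariant factors (1,1,1,1,1,1,1,1,1,1,1,1,1,1,1,1,1).

Now H_k = ker ∂_k / im ∂_{k+1}, so:

  H_0: rank C_0 − rank ∂_1 = 9 − 8 = 1, and the invariant factors of ∂_1 are all 1, so H_0 = Z.
  H_1: rank ker ∂_1 − rank ∂_2 = (27 − 8) − 17 = 2, and the invariant factors of ∂_2 are all 1, so H_1 = Z^2.
  H_2: rank ker ∂_2 − rank ∂_3 = (18 − 17) − 0 = 1, and there is no ∂_3, so H_2 = Z.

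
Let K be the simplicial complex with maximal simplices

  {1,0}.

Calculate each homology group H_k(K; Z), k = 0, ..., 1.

H_0 ≅ Z,  H_1 = 0.

Order the vertices as 0 < 1. Listing each simplex with vertices in this order, K has dimension 1 with simplices:

  0-simplices (2): [0], [1]
  1-simplices (1): [0,1]

so the chain groups are C_0 ≅ Z^2, C_1 ≅ Z^1.

Boundary ∂_1: C_1 → C_0 is given by ∂[p,q] = [q] − [p].
This gives a 2×1 integer matrix of rank 1; reducing to Smith normal form yields diagonal entries (1).

Reading off H_k = ker ∂_k / im ∂_{k+1}:

  H_0: rank C_0 − rank ∂_1 = 2 − 1 = 1, and the invariant factors of ∂_1 are all 1, so H_0 ≅ Z.
  H_1: rank ker ∂_1 − rank ∂_2 = (1 − 1) − 0 = 0, and there is no ∂_2, so H_1 ≅ 0.

As a check, the Euler characteristic is 2 − 1 = 1, which agrees with 1 − 0 = 1.
(K is a triangulation of the 1-simplex.)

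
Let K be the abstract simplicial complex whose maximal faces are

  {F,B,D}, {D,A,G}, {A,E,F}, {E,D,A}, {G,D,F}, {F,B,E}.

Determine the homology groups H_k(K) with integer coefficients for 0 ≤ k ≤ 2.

We work with the vertex ordering A < B < D < E < F < G. The simplices of K, each written with vertices in increasing order, are:

  0-simplices (6): A, B, D, E, F, G
  1-simplices (12): AD, AE, AF, AG, BD, BE, BF, DE, DF, DG, EF, FG
  2-simplices (6): ADE, ADG, AEF, BDF, BEF, DFG

so the chain groups are C_0 ≅ Z^6, C_1 ≅ Z^12, C_2 ≅ Z^6.

Boundary ∂_1: C_1 → C_0 sends each edge [p,q] (with p < q) to q − p. For instance
  ∂AE = E − A.
This gives a 6×12 integer matrix of rank 5; reducing to Smith normal form yields diagonal entries (1,1,1,1,1).

The boundary map ∂_2: C_2 → C_1 maps a triangle to the signed sum of its edges. For instance
  ∂DFG = FG − DG + DF,
  ∂ADG = DG − AG + AD.
The resulting 12×6 matrix has rank 6, and its Smith normal form has invariant factors (1,1,1,1,1,1).

From H_k ≅ ker(∂_k) / im(∂_{k+1}) we obtain:

  H_0: rank C_0 − rank ∂_1 = 6 − 5 = 1, and the invariant factors of ∂_1 are all 1, so H_0 = Z.
  H_1: rank ker ∂_1 − rank ∂_2 = (12 − 5) − 6 = 1, and the invariant factors of ∂_2 are all 1, so H_1 = Z.
  H_2: rank ker ∂_2 − rank ∂_3 = (6 − 6) − 0 = 0, and there is no ∂_3, so H_2 = 0.

(K is a triangulation of the cylinder S^1 x I.)

H_0 = Z,  H_1 = Z,  H_2 = 0.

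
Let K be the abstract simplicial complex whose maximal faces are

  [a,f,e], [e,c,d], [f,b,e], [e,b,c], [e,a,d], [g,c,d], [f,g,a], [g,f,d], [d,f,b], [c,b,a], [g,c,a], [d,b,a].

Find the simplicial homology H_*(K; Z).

H_0 = Z,  H_1 = Z/2Z,  H_2 = 0.

Take the total order a < b < c < d < e < f < g on the vertex set. Then K (dimension 2) consists of the simplices:

  0-simplices (7): a, b, c, d, e, f, g
  1-simplices (18): ab, ac, ad, ae, af, ag, bc, bd, be, bf, cd, ce, cg, de, df, dg, ef, fg
  2-simplices (12): abc, abd, acg, ade, aef, afg, bce, bdf, bef, cde, cdg, dfg

giving chain groups C_0 ≅ Z^7, C_1 ≅ Z^18, C_2 ≅ Z^12.

The boundary map ∂_1: C_1 → C_0 maps an edge to its endpoints' difference, ∂[p,q] = q − p.
This gives a 7×18 integer matrix of rank 6; reducing to Smith normal form yields diagonal entries (1,1,1,1,1,1).

The boundary map ∂_2: C_2 → C_1 sends each 2-simplex [p,q,r] to [q,r] − [p,r] + [p,q]. For instance
  ∂dfg = fg − dg + df,
  ∂abc = bc − ac + ab.
The 18×12 boundary matrix has rank 12 and Smith normal form diag(1,1,1,1,1,1,1,1,1,1,1,2).

From H_k ≅ ker(∂_k) / im(∂_{k+1}) we obtain:

  H_0: rank C_0 − rank ∂_1 = 7 − 6 = 1, and the invariant factors of ∂_1 are all 1, so H_0 ≅ Z.
  H_1: rank ker ∂_1 − rank ∂_2 = (18 − 6) − 12 = 0, and ∂_2 has invariant factor 2 > 1, so H_1 ≅ Z/2Z.
  H_2: rank ker ∂_2 − rank ∂_3 = (12 − 12) − 0 = 0, and there is no ∂_3, so H_2 ≅ 0.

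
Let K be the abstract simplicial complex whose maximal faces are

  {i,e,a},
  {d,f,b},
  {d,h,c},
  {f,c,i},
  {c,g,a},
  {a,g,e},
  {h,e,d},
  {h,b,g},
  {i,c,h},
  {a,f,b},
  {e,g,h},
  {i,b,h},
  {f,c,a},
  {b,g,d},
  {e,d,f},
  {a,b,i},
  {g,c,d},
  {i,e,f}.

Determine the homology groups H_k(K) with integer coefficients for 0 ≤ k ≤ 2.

Order the vertices as a < b < c < d < e < f < g < h < i. Listing each simplex with vertices in this order, K has dimension 2 with simplices:

  0-simplices (9): a, b, c, d, e, f, g, h, i
  1-simplices (27): ab, ac, ae, af, ag, ai, bd, bf, bg, bh, bi, cd, cf, cg, ch, ci, de, df, dg, dh, ef, eg, eh, ei, fi, gh, hi
  2-simplices (18): abf, abi, acf, acg, aeg, aei, bdf, bdg, bgh, bhi, cdg, cdh, cfi, chi, def, deh, efi, egh

Hence C_0 ≅ Z^9, C_1 ≅ Z^27, C_2 ≅ Z^18.

The boundary map ∂_1: C_1 → C_0 sends each edge [p,q] (with p < q) to q − p.
This gives a 9×27 integer matrix of rank 8; reducing to Smith normal form yields diagonal entries (1,1,1,1,1,1,1,1).

Boundary ∂_2: C_2 → C_1 maps a triangle to the signed sum of its edges. For instance
  ∂chi = hi − ci + ch,
  ∂acg = cg − ag + ac.
This gives a 27×18 integer matrix of rank 18; reducing to Smith normal form yields diagonal entries (1,1,1,1,1,1,1,1,1,1,1,1,1,1,1,1,1,2).

Reading off H_k = ker ∂_k / im ∂_{k+1}:

  H_0: rank C_0 − rank ∂_1 = 9 − 8 = 1, and the invariant factors of ∂_1 are all 1, so H_0 = Z.
  H_1: rank ker ∂_1 − rank ∂_2 = (27 − 8) − 18 = 1, and ∂_2 has invariant factor 2 > 1, so H_1 = Z ⊕ Z/2.
  H_2: rank ker ∂_2 − rank ∂_3 = (18 − 18) − 0 = 0, and there is no ∂_3, so H_2 = 0.

H_0 ≅ Z,  H_1 ≅ Z ⊕ Z/2,  H_2 = 0.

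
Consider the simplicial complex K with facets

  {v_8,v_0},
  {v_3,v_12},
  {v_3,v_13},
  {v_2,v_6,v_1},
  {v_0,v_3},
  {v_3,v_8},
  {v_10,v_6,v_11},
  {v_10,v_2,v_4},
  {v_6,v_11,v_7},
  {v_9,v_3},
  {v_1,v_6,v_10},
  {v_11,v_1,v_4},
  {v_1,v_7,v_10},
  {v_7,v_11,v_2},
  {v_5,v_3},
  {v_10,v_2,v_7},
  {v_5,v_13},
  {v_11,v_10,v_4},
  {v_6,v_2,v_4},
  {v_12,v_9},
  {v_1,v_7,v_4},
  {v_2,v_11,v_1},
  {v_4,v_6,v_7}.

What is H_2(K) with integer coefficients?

Fix the vertex order v_0 < v_1 < v_2 < v_3 < v_4 < v_5 < v_6 < v_7 < v_8 < v_9 < v_10 < v_11 < v_12 < v_13 and write every simplex with vertices in increasing order. Then dim K = 2 and the simplices of K are:

  0-simplices (14): [v_0], [v_1], [v_2], [v_3], [v_4], [v_5], [v_6], [v_7], [v_8], [v_9], [v_10], [v_11], [v_12], [v_13]
  1-simplices (30): (30 of them)
  2-simplices (14): (14 of them)

Hence C_0 ≅ Z^14, C_1 ≅ Z^30, C_2 ≅ Z^14.

Boundary ∂_1: C_1 → C_0 sends each edge [p,q] (with p < q) to q − p.
As a 14×30 matrix over Z this has rank 12, with invariant factors (1,1,1,1,1,1,1,1,1,1,1,1).

∂_2: C_2 → C_1 acts by ∂[p,q,r] = [q,r] − [p,r] + [p,q]. For instance
  ∂[v_4,v_6,v_7] = [v_6,v_7] − [v_4,v_7] + [v_4,v_6],
  ∂[v_2,v_7,v_10] = [v_7,v_10] − [v_2,v_10] + [v_2,v_7].
As a 30×14 matrix over Z this has rank 13, with invariant factors (1,1,1,1,1,1,1,1,1,1,1,1,1).

Reading off H_k = ker ∂_k / im ∂_{k+1}:

  H_2: rank ker ∂_2 − rank ∂_3 = (14 − 13) − 0 = 1, and there is no ∂_3, so H_2 = Z.

H_2 ≅ Z.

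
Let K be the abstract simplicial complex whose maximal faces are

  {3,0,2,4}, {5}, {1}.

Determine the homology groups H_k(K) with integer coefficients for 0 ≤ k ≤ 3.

Fix the vertex order 0 < 1 < 2 < 3 < 4 < 5 and write every simplex with vertices in increasing order. Then dim K = 3 and the simplices of K are:

  0-simplices (6): [0], [1], [2], [3], [4], [5]
  1-simplices (6): [0,2], [0,3], [0,4], [2,3], [2,4], [3,4]
  2-simplices (4): [0,2,3], [0,2,4], [0,3,4], [2,3,4]
  3-simplices (1): [0,2,3,4]

giving chain groups C_0 ≅ Z^6, C_1 ≅ Z^6, C_2 ≅ Z^4, C_3 ≅ Z^1.

The boundary map ∂_1: C_1 → C_0 maps an edge to its endpoints' difference, ∂[p,q] = q − p. For instance
  ∂[2,4] = [4] − [2].
The resulting 6×6 matrix has rank 3, and its Smith normal form has invariant factors (1,1,1).

The boundary map ∂_2: C_2 → C_1 maps a triangle to the signed sum of its edges. For instance
  ∂[0,2,4] = [2,4] − [0,4] + [0,2],
  ∂[2,3,4] = [3,4] − [2,4] + [2,3].
The 6×4 boundary matrix has rank 3 and Smith normal form diag(1,1,1).

The boundary map ∂_3: C_3 → C_2 sends each 3-simplex σ to the alternating sum Σ_i (−1)^i (σ with its i-th vertex removed). For instance
  ∂[0,2,3,4] = [2,3,4] − [0,3,4] + [0,2,4] − [0,2,3].
The resulting 4×1 matrix has rank 1, and its Smith normal form has invariant factors (1).

From H_k ≅ ker(∂_k) / im(∂_{k+1}) we obtain:

  H_0: rank C_0 − rank ∂_1 = 6 − 3 = 3, and the invariant factors of ∂_1 are all 1, so H_0 ≅ Z^3.
  H_1: rank ker ∂_1 − rank ∂_2 = (6 − 3) − 3 = 0, and the invariant factors of ∂_2 are all 1, so H_1 ≅ 0.
  H_2: rank ker ∂_2 − rank ∂_3 = (4 − 3) − 1 = 0, and the invariant factors of ∂_3 are all 1, so H_2 ≅ 0.
  H_3: rank ker ∂_3 − rank ∂_4 = (1 − 1) − 0 = 0, and there is no ∂_4, so H_3 ≅ 0.

As a check, the Euler characteristic is 6 − 6 + 4 − 1 = 3, which agrees with 3 − 0 + 0 − 0 = 3.

H_0 ≅ Z^3,  H_1 = 0,  H_2 = 0,  H_3 = 0.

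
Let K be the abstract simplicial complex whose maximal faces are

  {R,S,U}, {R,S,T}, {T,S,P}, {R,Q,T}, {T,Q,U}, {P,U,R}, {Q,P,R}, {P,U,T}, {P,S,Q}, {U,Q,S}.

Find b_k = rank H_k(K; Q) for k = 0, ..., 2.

b_0 = 1, b_1 = 0, b_2 = 0.

Take the total order P < Q < R < S < T < U on the vertex set. Then K (dimension 2) consists of the simplices:

  0-simplices (6): P, Q, R, S, T, U
  1-simplices (15): PQ, PR, PS, PT, PU, QR, QS, QT, QU, RS, RT, RU, ST, SU, TU
  2-simplices (10): PQR, PQS, PRU, PST, PTU, QRT, QSU, QTU, RST, RSU

Hence C_0 ≅ Z^6, C_1 ≅ Z^15, C_2 ≅ Z^10.

∂_1: C_1 → C_0 sends each edge [p,q] (with p < q) to q − p. For instance
  ∂RT = T − R.
This gives a 6×15 integer matrix of rank 5; reducing to Smith normal form yields diagonal entries (1,1,1,1,1).

Boundary ∂_2: C_2 → C_1 sends each 2-simplex [p,q,r] to [q,r] − [p,r] + [p,q]. For instance
  ∂QTU = TU − QU + QT,
  ∂QSU = SU − QU + QS.
As a 15×10 matrix over Z this has rank 10, with invariant factors (1,1,1,1,1,1,1,1,1,2).

From H_k ≅ ker(∂_k) / im(∂_{k+1}) we obtain:

  H_0: rank C_0 − rank ∂_1 = 6 − 5 = 1, and the invariant factors of ∂_1 are all 1, so H_0 = Z.
  H_1: rank ker ∂_1 − rank ∂_2 = (15 − 5) − 10 = 0, and ∂_2 has invariant factor 2 > 1, so H_1 = Z/2.
  H_2: rank ker ∂_2 − rank ∂_3 = (10 − 10) − 0 = 0, and there is no ∂_3, so H_2 = 0.

Hence the Betti numbers are b_0 = 1, b_1 = 0, b_2 = 0.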